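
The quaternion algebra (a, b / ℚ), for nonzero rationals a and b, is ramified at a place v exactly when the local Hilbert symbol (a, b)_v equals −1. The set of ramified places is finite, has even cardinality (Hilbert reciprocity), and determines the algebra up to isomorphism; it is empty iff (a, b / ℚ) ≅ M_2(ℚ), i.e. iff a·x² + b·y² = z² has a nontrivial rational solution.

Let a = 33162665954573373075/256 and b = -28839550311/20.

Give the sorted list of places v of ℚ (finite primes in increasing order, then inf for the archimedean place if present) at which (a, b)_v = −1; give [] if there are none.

(a, b) ≡ (627, -40755) mod (ℚ^×)²; places V = {2, 3, 5, 11, 13, 19, ∞}.
(a,b)_3: α=9, u≡2; β=5, v≡2 (mod 3); (2|3)=-1, (2|3)=-1; sign (−1)^1·-1^5·-1^9 = -1.
(a,b)_11: α=5, u≡6; β=3, v≡6 (mod 11); (6|11)=-1, (6|11)=-1; sign (−1)^1·-1^3·-1^5 = -1.
(a,b)_19: α=5, u≡3; β=3, v≡14 (mod 19); (3|19)=-1, (14|19)=-1; sign (−1)^1·-1^3·-1^5 = -1.
(a,b)_2: α=-8, β=-2; u≡3, v≡5 (mod 8); ε(u)ε(v)=1·0, αω(v)=-8·1, βω(u)=-2·1; sum ≡ 0  ⇒  +1.
(a,b)_13: α=2, u≡10; β=1, v≡8 (mod 13); (10|13)=+1, (8|13)=-1; sign (−1)^0·+1^1·-1^2 = +1.
(a,b)_∞: sgn(627)=+, sgn(-40755)=−, so +1.
(a,b)_5: α=2, u≡3; β=-1, v≡1 (mod 5); (3|5)=-1, (1|5)=+1; sign (−1)^0·-1^-1·+1^2 = -1.
(627, -40755 / ℚ) ramifies at {3, 5, 11, 19}: a division algebra.

[3, 5, 11, 19]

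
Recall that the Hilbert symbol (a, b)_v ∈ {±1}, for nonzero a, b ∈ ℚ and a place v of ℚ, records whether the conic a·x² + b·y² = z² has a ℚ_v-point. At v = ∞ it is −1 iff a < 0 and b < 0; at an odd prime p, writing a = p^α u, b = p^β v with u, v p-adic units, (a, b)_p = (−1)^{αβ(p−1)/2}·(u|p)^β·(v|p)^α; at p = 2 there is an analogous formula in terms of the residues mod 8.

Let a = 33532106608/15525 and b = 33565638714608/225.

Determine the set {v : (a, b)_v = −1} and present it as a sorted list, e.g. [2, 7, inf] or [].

Mod squares: a ≡ 483, b ≡ 143. Check v ∈ {∞, 2, 3, 5, 7, 11, 13, 23}.
v=3: a=3^-3·(≡2), b=3^-2·(≡2) mod 3; (2|3)=-1, (2|3)=-1; (−1)^{-3·-2·1}·(-1)^-2·(-1)^-3 = -1.
v=∞: 483 > 0 and 143 > 0  ⇒  (a,b)_∞ = +1.
v=2: v_2(a)=4, v_2(b)=4; units ≡ 3, 7 (mod 8); ε·ε+αω+βω = 1·1+4·0+4·1 ≡ 1  ⇒  (a,b)_2 = -1.
v=23: a=23^-1·(≡19), b=23^0·(≡17) mod 23; (19|23)=-1, (17|23)=-1; (−1)^{-1·0·11}·(-1)^0·(-1)^-1 = -1.
v=13: a=13^2·(≡6), b=13^3·(≡2) mod 13; (6|13)=-1, (2|13)=-1; (−1)^{2·3·6}·(-1)^3·(-1)^2 = -1.
v=11: a=11^6·(≡2), b=11^7·(≡7) mod 11; (2|11)=-1, (7|11)=-1; (−1)^{6·7·5}·(-1)^7·(-1)^6 = -1.
v=5: a=5^-2·(≡3), b=5^-2·(≡2) mod 5; (3|5)=-1, (2|5)=-1; (−1)^{-2·-2·2}·(-1)^-2·(-1)^-2 = +1.
v=7: a=7^1·(≡5), b=7^2·(≡6) mod 7; (5|7)=-1, (6|7)=-1; (−1)^{1·2·3}·(-1)^2·(-1)^1 = -1.
Ram(483, 143) = {2, 3, 7, 11, 13, 23}; no ℚ_2-point on the conic.

[2, 3, 7, 11, 13, 23]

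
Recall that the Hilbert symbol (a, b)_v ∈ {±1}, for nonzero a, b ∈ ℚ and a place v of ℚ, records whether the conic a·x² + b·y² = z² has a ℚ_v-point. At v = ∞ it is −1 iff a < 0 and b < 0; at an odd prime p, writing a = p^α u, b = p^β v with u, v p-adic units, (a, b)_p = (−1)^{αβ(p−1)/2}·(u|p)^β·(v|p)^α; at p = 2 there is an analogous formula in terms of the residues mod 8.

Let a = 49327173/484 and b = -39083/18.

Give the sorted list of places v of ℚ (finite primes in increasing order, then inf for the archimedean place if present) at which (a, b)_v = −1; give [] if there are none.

[2, 7, 17, 19]

(a, b) ≡ (133, -646) mod (ℚ^×)²; places V = {2, 3, 7, 11, 17, 19, 29, ∞}.
(a,b)_11: α=-2, u≡4; β=2, v≡1 (mod 11); (4|11)=+1, (1|11)=+1; sign (−1)^0·+1^2·+1^-2 = +1.
(a,b)_19: α=1, u≡5; β=1, v≡5 (mod 19); (5|19)=+1, (5|19)=+1; sign (−1)^1·+1^1·+1^1 = -1.
(a,b)_7: α=3, u≡3; β=0, v≡3 (mod 7); (3|7)=-1, (3|7)=-1; sign (−1)^0·-1^0·-1^3 = -1.
(a,b)_2: α=-2, β=-1; u≡5, v≡5 (mod 8); ε(u)ε(v)=0·0, αω(v)=-2·1, βω(u)=-1·1; sum ≡ 1  ⇒  -1.
(a,b)_17: α=0, u≡3; β=1, v≡13 (mod 17); (3|17)=-1, (13|17)=+1; sign (−1)^0·-1^1·+1^0 = -1.
(a,b)_∞: sgn(133)=+, sgn(-646)=−, so +1.
(a,b)_29: α=2, u≡8; β=0, v≡15 (mod 29); (8|29)=-1, (15|29)=-1; sign (−1)^0·-1^0·-1^2 = +1.
(a,b)_3: α=2, u≡1; β=-2, v≡2 (mod 3); (1|3)=+1, (2|3)=-1; sign (−1)^0·+1^-2·-1^2 = +1.
Ram(133, -646) = {2, 7, 17, 19}; no ℚ_2-point on the conic.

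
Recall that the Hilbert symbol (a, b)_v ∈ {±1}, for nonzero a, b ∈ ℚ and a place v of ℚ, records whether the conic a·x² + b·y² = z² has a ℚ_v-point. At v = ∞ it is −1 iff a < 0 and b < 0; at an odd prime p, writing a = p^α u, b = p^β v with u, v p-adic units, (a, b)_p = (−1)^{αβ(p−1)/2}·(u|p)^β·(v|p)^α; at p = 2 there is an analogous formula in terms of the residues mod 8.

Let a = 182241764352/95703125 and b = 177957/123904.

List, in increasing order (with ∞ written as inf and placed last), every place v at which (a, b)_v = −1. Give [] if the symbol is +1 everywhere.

[5, 19]

Mod squares: a ≡ 285, b ≡ 13. Check v ∈ {∞, 2, 3, 5, 7, 11, 13, 19, 31}.
v=∞: 285 > 0 and 13 > 0  ⇒  (a,b)_∞ = +1.
v=2: v_2(a)=10, v_2(b)=-10; units ≡ 5, 5 (mod 8); ε·ε+αω+βω = 0·0+10·1+-10·1 ≡ 0  ⇒  (a,b)_2 = +1.
v=19: a=19^3·(≡3), b=19^0·(≡12) mod 19; (3|19)=-1, (12|19)=-1; (−1)^{3·0·9}·(-1)^0·(-1)^3 = -1.
v=5: a=5^-9·(≡3), b=5^0·(≡3) mod 5; (3|5)=-1, (3|5)=-1; (−1)^{-9·0·2}·(-1)^0·(-1)^-9 = -1.
v=7: a=7^-2·(≡3), b=7^0·(≡6) mod 7; (3|7)=-1, (6|7)=-1; (−1)^{-2·0·3}·(-1)^0·(-1)^-2 = +1.
v=31: a=31^2·(≡12), b=31^0·(≡15) mod 31; (12|31)=-1, (15|31)=-1; (−1)^{2·0·15}·(-1)^0·(-1)^2 = +1.
v=13: a=13^0·(≡1), b=13^3·(≡3) mod 13; (1|13)=+1, (3|13)=+1; (−1)^{0·3·6}·(+1)^3·(+1)^0 = +1.
v=11: a=11^0·(≡10), b=11^-2·(≡10) mod 11; (10|11)=-1, (10|11)=-1; (−1)^{0·-2·5}·(-1)^-2·(-1)^0 = +1.
v=3: a=3^3·(≡2), b=3^4·(≡1) mod 3; (2|3)=-1, (1|3)=+1; (−1)^{3·4·1}·(-1)^4·(+1)^3 = +1.
|Ram(285, 13)| = 2, even; anisotropic at {5, 19}.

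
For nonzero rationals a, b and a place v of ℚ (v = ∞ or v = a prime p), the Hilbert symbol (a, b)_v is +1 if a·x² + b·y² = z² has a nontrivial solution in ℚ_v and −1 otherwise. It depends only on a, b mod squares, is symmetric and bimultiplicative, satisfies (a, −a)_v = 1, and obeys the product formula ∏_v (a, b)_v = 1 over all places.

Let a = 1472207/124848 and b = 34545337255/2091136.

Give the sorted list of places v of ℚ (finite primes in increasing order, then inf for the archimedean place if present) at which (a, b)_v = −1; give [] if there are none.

(a, b) ≡ (69, 50830) mod (ℚ^×)²; places V = {2, 3, 5, 11, 13, 17, 19, 23, 31, ∞}.
(a,b)_17: α=-2, u≡1; β=-1, v≡4 (mod 17); (1|17)=+1, (4|17)=+1; sign (−1)^0·+1^-1·+1^-2 = +1.
(a,b)_11: α=2, u≡5; β=2, v≡8 (mod 11); (5|11)=+1, (8|11)=-1; sign (−1)^0·+1^2·-1^2 = +1.
(a,b)_13: α=0, u≡1; β=1, v≡1 (mod 13); (1|13)=+1, (1|13)=+1; sign (−1)^0·+1^1·+1^0 = +1.
(a,b)_23: α=3, u≡13; β=3, v≡16 (mod 23); (13|23)=+1, (16|23)=+1; sign (−1)^1·+1^3·+1^3 = -1.
(a,b)_∞: sgn(69)=+, sgn(50830)=+, so +1.
(a,b)_19: α=0, u≡8; β=2, v≡16 (mod 19); (8|19)=-1, (16|19)=+1; sign (−1)^0·-1^2·+1^0 = +1.
(a,b)_31: α=0, u≡10; β=-2, v≡15 (mod 31); (10|31)=+1, (15|31)=-1; sign (−1)^0·+1^-2·-1^0 = +1.
(a,b)_3: α=-3, u≡2; β=0, v≡1 (mod 3); (2|3)=-1, (1|3)=+1; sign (−1)^0·-1^0·+1^-3 = +1.
(a,b)_5: α=0, u≡4; β=1, v≡1 (mod 5); (4|5)=+1, (1|5)=+1; sign (−1)^0·+1^1·+1^0 = +1.
(a,b)_2: α=-4, β=-7; u≡5, v≡7 (mod 8); ε(u)ε(v)=0·1, αω(v)=-4·0, βω(u)=-7·1; sum ≡ 1  ⇒  -1.
|Ram(69, 50830)| = 2, even; anisotropic at {2, 23}.

[2, 23]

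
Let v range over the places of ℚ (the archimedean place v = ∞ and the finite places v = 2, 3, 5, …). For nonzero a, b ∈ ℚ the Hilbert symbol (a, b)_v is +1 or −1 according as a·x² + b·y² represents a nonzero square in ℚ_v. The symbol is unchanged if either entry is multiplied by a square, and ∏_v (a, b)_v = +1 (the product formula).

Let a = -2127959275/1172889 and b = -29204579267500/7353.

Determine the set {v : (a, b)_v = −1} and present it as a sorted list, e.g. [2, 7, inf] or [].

Mod squares: a ≡ -503659, b ≡ -114271339. Check v ∈ {∞, 2, 3, 5, 7, 13, 17, 19, 29, 43, 53}.
v=29: a=29^0·(≡20), b=29^1·(≡22) mod 29; (20|29)=+1, (22|29)=+1; (−1)^{0·1·14}·(+1)^1·(+1)^0 = +1.
v=2: v_2(a)=0, v_2(b)=2; units ≡ 5, 5 (mod 8); ε·ε+αω+βω = 0·0+0·1+2·1 ≡ 0  ⇒  (a,b)_2 = +1.
v=5: a=5^2·(≡1), b=5^4·(≡4) mod 5; (1|5)=+1, (4|5)=+1; (−1)^{2·4·2}·(+1)^4·(+1)^2 = +1.
v=7: a=7^0·(≡5), b=7^1·(≡3) mod 7; (5|7)=-1, (3|7)=-1; (−1)^{0·1·3}·(-1)^1·(-1)^0 = -1.
v=43: a=43^1·(≡30), b=43^-1·(≡38) mod 43; (30|43)=-1, (38|43)=+1; (−1)^{1·-1·21}·(-1)^-1·(+1)^1 = +1.
v=∞: -503659 < 0 and -114271339 < 0  ⇒  (a,b)_∞ = -1.
v=53: a=53^1·(≡25), b=53^1·(≡23) mod 53; (25|53)=+1, (23|53)=-1; (−1)^{1·1·26}·(+1)^1·(-1)^1 = -1.
v=3: a=3^-2·(≡2), b=3^-2·(≡2) mod 3; (2|3)=-1, (2|3)=-1; (−1)^{-2·-2·1}·(-1)^-2·(-1)^-2 = +1.
v=17: a=17^1·(≡13), b=17^4·(≡1) mod 17; (13|17)=+1, (1|17)=+1; (−1)^{1·4·8}·(+1)^4·(+1)^1 = +1.
v=19: a=19^-4·(≡3), b=19^-1·(≡16) mod 19; (3|19)=-1, (16|19)=+1; (−1)^{-4·-1·9}·(-1)^-1·(+1)^-4 = -1.
v=13: a=13^3·(≡1), b=13^1·(≡3) mod 13; (1|13)=+1, (3|13)=+1; (−1)^{3·1·6}·(+1)^1·(+1)^3 = +1.
Ram(-503659, -114271339) = {7, 19, 53, ∞}; no ℚ_7-point on the conic.

[7, 19, 53, inf]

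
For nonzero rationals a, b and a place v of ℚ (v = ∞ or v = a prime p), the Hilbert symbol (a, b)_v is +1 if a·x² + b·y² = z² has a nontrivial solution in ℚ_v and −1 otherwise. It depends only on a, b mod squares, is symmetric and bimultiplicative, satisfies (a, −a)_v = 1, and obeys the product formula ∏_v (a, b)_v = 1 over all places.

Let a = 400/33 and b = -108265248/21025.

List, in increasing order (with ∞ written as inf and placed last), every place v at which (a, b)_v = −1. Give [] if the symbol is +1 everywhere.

(a, b) ≡ (33, -9282) mod (ℚ^×)²; places V = {2, 3, 5, 7, 11, 13, 17, 29, ∞}.
(a,b)_11: α=-1, u≡5; β=0, v≡2 (mod 11); (5|11)=+1, (2|11)=-1; sign (−1)^0·+1^0·-1^-1 = -1.
(a,b)_5: α=2, u≡2; β=-2, v≡2 (mod 5); (2|5)=-1, (2|5)=-1; sign (−1)^0·-1^-2·-1^2 = +1.
(a,b)_∞: sgn(33)=+, sgn(-9282)=−, so +1.
(a,b)_29: α=0, u≡13; β=-2, v≡3 (mod 29); (13|29)=+1, (3|29)=-1; sign (−1)^0·+1^-2·-1^0 = +1.
(a,b)_7: α=0, u≡3; β=1, v≡2 (mod 7); (3|7)=-1, (2|7)=+1; sign (−1)^0·-1^1·+1^0 = -1.
(a,b)_13: α=0, u≡7; β=1, v≡4 (mod 13); (7|13)=-1, (4|13)=+1; sign (−1)^0·-1^1·+1^0 = -1.
(a,b)_3: α=-1, u≡2; β=7, v≡2 (mod 3); (2|3)=-1, (2|3)=-1; sign (−1)^1·-1^7·-1^-1 = -1.
(a,b)_2: α=4, β=5; u≡1, v≡7 (mod 8); ε(u)ε(v)=0·1, αω(v)=4·0, βω(u)=5·0; sum ≡ 0  ⇒  +1.
(a,b)_17: α=0, u≡8; β=1, v≡1 (mod 17); (8|17)=+1, (1|17)=+1; sign (−1)^0·+1^1·+1^0 = +1.
|Ram(33, -9282)| = 4, even; anisotropic at {3, 7, 11, 13}.

[3, 7, 11, 13]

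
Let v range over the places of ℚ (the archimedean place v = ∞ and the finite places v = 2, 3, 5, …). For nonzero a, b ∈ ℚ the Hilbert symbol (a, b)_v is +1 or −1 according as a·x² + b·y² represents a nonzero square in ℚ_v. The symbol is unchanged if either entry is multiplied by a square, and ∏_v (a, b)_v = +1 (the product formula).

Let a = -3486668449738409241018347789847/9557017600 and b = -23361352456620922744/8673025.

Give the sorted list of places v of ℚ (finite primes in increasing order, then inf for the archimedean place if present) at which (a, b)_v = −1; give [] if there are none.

Mod squares: a ≡ -407, b ≡ -276094. Check v ∈ {∞, 2, 3, 5, 7, 11, 13, 19, 23, 31, 37, 41, 47, 53}.
v=13: a=13^-2·(≡10), b=13^1·(≡10) mod 13; (10|13)=+1, (10|13)=+1; (−1)^{-2·1·6}·(+1)^1·(+1)^-2 = +1.
v=23: a=23^2·(≡19), b=23^2·(≡22) mod 23; (19|23)=-1, (22|23)=-1; (−1)^{2·2·11}·(-1)^2·(-1)^2 = +1.
v=11: a=11^3·(≡8), b=11^2·(≡6) mod 11; (8|11)=-1, (6|11)=-1; (−1)^{3·2·5}·(-1)^2·(-1)^3 = -1.
v=41: a=41^2·(≡13), b=41^1·(≡10) mod 41; (13|41)=-1, (10|41)=+1; (−1)^{2·1·20}·(-1)^1·(+1)^2 = -1.
v=31: a=31^0·(≡22), b=31^-2·(≡21) mod 31; (22|31)=-1, (21|31)=-1; (−1)^{0·-2·15}·(-1)^-2·(-1)^0 = +1.
v=5: a=5^-2·(≡2), b=5^-2·(≡1) mod 5; (2|5)=-1, (1|5)=+1; (−1)^{-2·-2·2}·(-1)^-2·(+1)^-2 = +1.
v=2: v_2(a)=-10, v_2(b)=3; units ≡ 1, 1 (mod 8); ε·ε+αω+βω = 0·0+-10·0+3·0 ≡ 0  ⇒  (a,b)_2 = +1.
v=53: a=53^4·(≡15), b=53^2·(≡37) mod 53; (15|53)=+1, (37|53)=+1; (−1)^{4·2·26}·(+1)^2·(+1)^4 = +1.
v=47: a=47^-2·(≡16), b=47^0·(≡31) mod 47; (16|47)=+1, (31|47)=-1; (−1)^{-2·0·23}·(+1)^0·(-1)^-2 = +1.
v=7: a=7^12·(≡6), b=7^7·(≡6) mod 7; (6|7)=-1, (6|7)=-1; (−1)^{12·7·3}·(-1)^7·(-1)^12 = -1.
v=37: a=37^1·(≡7), b=37^1·(≡27) mod 37; (7|37)=+1, (27|37)=+1; (−1)^{1·1·18}·(+1)^1·(+1)^1 = +1.
v=∞: -407 < 0 and -276094 < 0  ⇒  (a,b)_∞ = -1.
v=3: a=3^6·(≡1), b=3^0·(≡2) mod 3; (1|3)=+1, (2|3)=-1; (−1)^{6·0·1}·(+1)^0·(-1)^6 = +1.
v=19: a=19^0·(≡11), b=19^-2·(≡12) mod 19; (11|19)=+1, (12|19)=-1; (−1)^{0·-2·9}·(+1)^-2·(-1)^0 = +1.
Ram(-407, -276094) = {7, 11, 41, ∞}; no ℚ_7-point on the conic.

[7, 11, 41, inf]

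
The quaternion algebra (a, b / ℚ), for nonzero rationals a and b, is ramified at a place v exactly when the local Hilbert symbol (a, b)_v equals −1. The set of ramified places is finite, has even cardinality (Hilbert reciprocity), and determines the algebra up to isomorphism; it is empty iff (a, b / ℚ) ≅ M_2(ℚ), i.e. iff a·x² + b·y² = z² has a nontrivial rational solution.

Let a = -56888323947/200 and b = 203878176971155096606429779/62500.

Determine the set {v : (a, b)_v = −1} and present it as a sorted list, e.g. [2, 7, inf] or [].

[2, 3, 19, 29]

(a, b) ≡ (-34086, 11571) mod (ℚ^×)²; places V = {2, 3, 5, 7, 13, 19, 23, 29, ∞}.
(a,b)_23: α=1, u≡9; β=2, v≡18 (mod 23); (9|23)=+1, (18|23)=+1; sign (−1)^0·+1^2·+1^1 = +1.
(a,b)_∞: sgn(-34086)=−, sgn(11571)=+, so +1.
(a,b)_13: α=1, u≡4; β=2, v≡3 (mod 13); (4|13)=+1, (3|13)=+1; sign (−1)^0·+1^2·+1^1 = +1.
(a,b)_29: α=2, u≡12; β=5, v≡28 (mod 29); (12|29)=-1, (28|29)=+1; sign (−1)^0·-1^5·+1^2 = -1.
(a,b)_19: α=1, u≡4; β=3, v≡5 (mod 19); (4|19)=+1, (5|19)=+1; sign (−1)^1·+1^3·+1^1 = -1.
(a,b)_5: α=-2, u≡1; β=-6, v≡1 (mod 5); (1|5)=+1, (1|5)=+1; sign (−1)^0·+1^-6·+1^-2 = +1.
(a,b)_3: α=5, u≡2; β=9, v≡2 (mod 3); (2|3)=-1, (2|3)=-1; sign (−1)^1·-1^9·-1^5 = -1.
(a,b)_7: α=2, u≡2; β=7, v≡1 (mod 7); (2|7)=+1, (1|7)=+1; sign (−1)^0·+1^7·+1^2 = +1.
(a,b)_2: α=-3, β=-2; u≡5, v≡3 (mod 8); ε(u)ε(v)=0·1, αω(v)=-3·1, βω(u)=-2·1; sum ≡ 1  ⇒  -1.
Ram(-34086, 11571) = {2, 3, 19, 29}; no ℚ_2-point on the conic.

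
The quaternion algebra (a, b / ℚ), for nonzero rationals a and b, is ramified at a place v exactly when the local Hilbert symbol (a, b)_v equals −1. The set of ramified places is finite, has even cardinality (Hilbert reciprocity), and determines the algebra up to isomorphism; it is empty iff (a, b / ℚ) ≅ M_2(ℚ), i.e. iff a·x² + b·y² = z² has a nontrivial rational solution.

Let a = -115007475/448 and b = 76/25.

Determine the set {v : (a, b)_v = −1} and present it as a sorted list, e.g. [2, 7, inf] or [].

(a, b) ≡ (-266133, 19) mod (ℚ^×)²; places V = {2, 3, 5, 7, 11, 19, 23, 29, ∞}.
(a,b)_∞: sgn(-266133)=−, sgn(19)=+, so +1.
(a,b)_19: α=1, u≡3; β=1, v≡7 (mod 19); (3|19)=-1, (7|19)=+1; sign (−1)^1·-1^1·+1^1 = +1.
(a,b)_29: α=1, u≡7; β=0, v≡10 (mod 29); (7|29)=+1, (10|29)=-1; sign (−1)^0·+1^0·-1^1 = -1.
(a,b)_7: α=-1, u≡5; β=0, v≡5 (mod 7); (5|7)=-1, (5|7)=-1; sign (−1)^0·-1^0·-1^-1 = -1.
(a,b)_11: α=2, u≡3; β=0, v≡7 (mod 11); (3|11)=+1, (7|11)=-1; sign (−1)^0·+1^0·-1^2 = +1.
(a,b)_2: α=-6, β=2; u≡3, v≡3 (mod 8); ε(u)ε(v)=1·1, αω(v)=-6·1, βω(u)=2·1; sum ≡ 1  ⇒  -1.
(a,b)_23: α=1, u≡20; β=0, v≡15 (mod 23); (20|23)=-1, (15|23)=-1; sign (−1)^0·-1^0·-1^1 = -1.
(a,b)_5: α=2, u≡2; β=-2, v≡1 (mod 5); (2|5)=-1, (1|5)=+1; sign (−1)^0·-1^-2·+1^2 = +1.
(a,b)_3: α=1, u≡2; β=0, v≡1 (mod 3); (2|3)=-1, (1|3)=+1; sign (−1)^0·-1^0·+1^1 = +1.
(-266133, 19 / ℚ) ramifies at {2, 7, 23, 29}: a division algebra.

[2, 7, 23, 29]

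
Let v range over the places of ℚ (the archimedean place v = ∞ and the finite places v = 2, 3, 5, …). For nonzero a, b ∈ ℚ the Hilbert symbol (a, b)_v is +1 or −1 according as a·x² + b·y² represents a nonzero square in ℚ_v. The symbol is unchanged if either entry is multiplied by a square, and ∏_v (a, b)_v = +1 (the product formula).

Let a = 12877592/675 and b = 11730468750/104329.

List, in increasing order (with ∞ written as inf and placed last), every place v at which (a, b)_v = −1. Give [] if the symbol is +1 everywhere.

(a, b) ≡ (546, 30030) mod (ℚ^×)²; places V = {2, 3, 5, 7, 11, 13, 17, 19, ∞}.
(a,b)_3: α=-3, u≡2; β=1, v≡2 (mod 3); (2|3)=-1, (2|3)=-1; sign (−1)^1·-1^1·-1^-3 = -1.
(a,b)_5: α=-2, u≡1; β=9, v≡4 (mod 5); (1|5)=+1, (4|5)=+1; sign (−1)^0·+1^9·+1^-2 = +1.
(a,b)_11: α=0, u≡6; β=1, v≡6 (mod 11); (6|11)=-1, (6|11)=-1; sign (−1)^0·-1^1·-1^0 = -1.
(a,b)_∞: sgn(546)=+, sgn(30030)=+, so +1.
(a,b)_2: α=3, β=1; u≡1, v≡7 (mod 8); ε(u)ε(v)=0·1, αω(v)=3·0, βω(u)=1·0; sum ≡ 0  ⇒  +1.
(a,b)_7: α=3, u≡1; β=1, v≡3 (mod 7); (1|7)=+1, (3|7)=-1; sign (−1)^1·+1^1·-1^3 = +1.
(a,b)_13: α=1, u≡3; β=1, v≡12 (mod 13); (3|13)=+1, (12|13)=+1; sign (−1)^0·+1^1·+1^1 = +1.
(a,b)_19: α=2, u≡18; β=-2, v≡10 (mod 19); (18|19)=-1, (10|19)=-1; sign (−1)^0·-1^-2·-1^2 = +1.
(a,b)_17: α=0, u≡2; β=-2, v≡15 (mod 17); (2|17)=+1, (15|17)=+1; sign (−1)^0·+1^-2·+1^0 = +1.
(546, 30030 / ℚ) ramifies at {3, 11}: a division algebra.

[3, 11]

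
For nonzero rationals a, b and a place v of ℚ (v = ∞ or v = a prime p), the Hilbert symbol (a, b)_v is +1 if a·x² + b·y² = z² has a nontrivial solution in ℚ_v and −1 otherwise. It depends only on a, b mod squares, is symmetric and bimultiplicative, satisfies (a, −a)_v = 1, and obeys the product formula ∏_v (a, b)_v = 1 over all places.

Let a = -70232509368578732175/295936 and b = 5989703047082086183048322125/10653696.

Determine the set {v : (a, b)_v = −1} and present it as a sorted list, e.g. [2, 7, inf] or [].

(a, b) ≡ (-143, 1714765) mod (ℚ^×)²; places V = {2, 3, 5, 7, 11, 13, 17, 23, 31, 37, ∞}.
(a,b)_37: α=2, u≡13; β=3, v≡11 (mod 37); (13|37)=-1, (11|37)=+1; sign (−1)^0·-1^3·+1^2 = -1.
(a,b)_5: α=2, u≡3; β=3, v≡2 (mod 5); (3|5)=-1, (2|5)=-1; sign (−1)^0·-1^3·-1^2 = -1.
(a,b)_17: α=-2, u≡11; β=-2, v≡9 (mod 17); (11|17)=-1, (9|17)=+1; sign (−1)^0·-1^-2·+1^-2 = +1.
(a,b)_11: α=3, u≡4; β=4, v≡10 (mod 11); (4|11)=+1, (10|11)=-1; sign (−1)^0·+1^4·-1^3 = -1.
(a,b)_23: α=4, u≡18; β=7, v≡13 (mod 23); (18|23)=+1, (13|23)=+1; sign (−1)^0·+1^7·+1^4 = +1.
(a,b)_∞: sgn(-143)=−, sgn(1714765)=+, so +1.
(a,b)_3: α=2, u≡1; β=-2, v≡1 (mod 3); (1|3)=+1, (1|3)=+1; sign (−1)^0·+1^-2·+1^2 = +1.
(a,b)_13: α=1, u≡2; β=1, v≡8 (mod 13); (2|13)=-1, (8|13)=-1; sign (−1)^0·-1^1·-1^1 = +1.
(a,b)_7: α=2, u≡4; β=2, v≡5 (mod 7); (4|7)=+1, (5|7)=-1; sign (−1)^0·+1^2·-1^2 = +1.
(a,b)_31: α=2, u≡17; β=3, v≡21 (mod 31); (17|31)=-1, (21|31)=-1; sign (−1)^0·-1^3·-1^2 = -1.
(a,b)_2: α=-10, β=-12; u≡1, v≡5 (mod 8); ε(u)ε(v)=0·0, αω(v)=-10·1, βω(u)=-12·0; sum ≡ 0  ⇒  +1.
Ram(-143, 1714765) = {5, 11, 31, 37}; no ℚ_5-point on the conic.

[5, 11, 31, 37]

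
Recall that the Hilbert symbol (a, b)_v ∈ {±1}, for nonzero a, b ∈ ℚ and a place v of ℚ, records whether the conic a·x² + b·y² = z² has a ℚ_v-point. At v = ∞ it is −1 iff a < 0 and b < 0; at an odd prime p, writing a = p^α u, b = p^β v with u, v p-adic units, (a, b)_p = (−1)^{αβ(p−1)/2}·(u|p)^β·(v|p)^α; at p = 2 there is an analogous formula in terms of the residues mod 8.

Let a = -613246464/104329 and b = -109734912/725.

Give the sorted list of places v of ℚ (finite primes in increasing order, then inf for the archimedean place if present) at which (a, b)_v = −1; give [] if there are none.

(a, b) ≡ (-3286, -87) mod (ℚ^×)²; places V = {2, 3, 5, 7, 17, 19, 29, 31, 53, ∞}.
(a,b)_7: α=0, u≡2; β=2, v≡2 (mod 7); (2|7)=+1, (2|7)=+1; sign (−1)^0·+1^2·+1^0 = +1.
(a,b)_53: α=1, u≡13; β=0, v≡50 (mod 53); (13|53)=+1, (50|53)=-1; sign (−1)^0·+1^0·-1^1 = -1.
(a,b)_29: α=0, u≡4; β=-1, v≡18 (mod 29); (4|29)=+1, (18|29)=-1; sign (−1)^0·+1^-1·-1^0 = +1.
(a,b)_17: α=-2, u≡11; β=0, v≡8 (mod 17); (11|17)=-1, (8|17)=+1; sign (−1)^0·-1^0·+1^-2 = +1.
(a,b)_31: α=1, u≡14; β=0, v≡21 (mod 31); (14|31)=+1, (21|31)=-1; sign (−1)^0·+1^0·-1^1 = -1.
(a,b)_5: α=0, u≡4; β=-2, v≡2 (mod 5); (4|5)=+1, (2|5)=-1; sign (−1)^0·+1^-2·-1^0 = +1.
(a,b)_3: α=6, u≡2; β=7, v≡1 (mod 3); (2|3)=-1, (1|3)=+1; sign (−1)^0·-1^7·+1^6 = -1.
(a,b)_∞: sgn(-3286)=−, sgn(-87)=−, so -1.
(a,b)_19: α=-2, u≡11; β=0, v≡2 (mod 19); (11|19)=+1, (2|19)=-1; sign (−1)^0·+1^0·-1^-2 = +1.
(a,b)_2: α=9, β=10; u≡5, v≡1 (mod 8); ε(u)ε(v)=0·0, αω(v)=9·0, βω(u)=10·1; sum ≡ 0  ⇒  +1.
Ram(-3286, -87) = {3, 31, 53, ∞}; no ℚ_3-point on the conic.

[3, 31, 53, inf]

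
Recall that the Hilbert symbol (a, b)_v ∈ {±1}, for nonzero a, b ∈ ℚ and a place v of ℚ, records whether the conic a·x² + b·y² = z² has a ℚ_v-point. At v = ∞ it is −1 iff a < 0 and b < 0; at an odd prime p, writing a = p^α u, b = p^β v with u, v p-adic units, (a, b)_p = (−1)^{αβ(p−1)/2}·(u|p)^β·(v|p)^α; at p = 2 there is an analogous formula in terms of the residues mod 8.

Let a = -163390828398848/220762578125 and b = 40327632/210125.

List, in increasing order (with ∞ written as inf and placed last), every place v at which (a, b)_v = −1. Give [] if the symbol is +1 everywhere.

[29, 37]

Mod squares: a ≡ -5365, b ≡ 185. Check v ∈ {∞, 2, 3, 5, 29, 37, 41}.
v=3: a=3^0·(≡2), b=3^4·(≡2) mod 3; (2|3)=-1, (2|3)=-1; (−1)^{0·4·1}·(-1)^4·(-1)^0 = +1.
v=41: a=41^-4·(≡38), b=41^-2·(≡16) mod 41; (38|41)=-1, (16|41)=+1; (−1)^{-4·-2·20}·(-1)^-2·(+1)^-4 = +1.
v=5: a=5^-7·(≡2), b=5^-3·(≡2) mod 5; (2|5)=-1, (2|5)=-1; (−1)^{-7·-3·2}·(-1)^-3·(-1)^-7 = +1.
v=∞: -5365 < 0 and 185 > 0  ⇒  (a,b)_∞ = +1.
v=2: v_2(a)=8, v_2(b)=4; units ≡ 3, 1 (mod 8); ε·ε+αω+βω = 1·0+8·0+4·1 ≡ 0  ⇒  (a,b)_2 = +1.
v=37: a=37^1·(≡16), b=37^1·(≡32) mod 37; (16|37)=+1, (32|37)=-1; (−1)^{1·1·18}·(+1)^1·(-1)^1 = -1.
v=29: a=29^7·(≡18), b=29^2·(≡8) mod 29; (18|29)=-1, (8|29)=-1; (−1)^{7·2·14}·(-1)^2·(-1)^7 = -1.
Ram(-5365, 185) = {29, 37}; no ℚ_29-point on the conic.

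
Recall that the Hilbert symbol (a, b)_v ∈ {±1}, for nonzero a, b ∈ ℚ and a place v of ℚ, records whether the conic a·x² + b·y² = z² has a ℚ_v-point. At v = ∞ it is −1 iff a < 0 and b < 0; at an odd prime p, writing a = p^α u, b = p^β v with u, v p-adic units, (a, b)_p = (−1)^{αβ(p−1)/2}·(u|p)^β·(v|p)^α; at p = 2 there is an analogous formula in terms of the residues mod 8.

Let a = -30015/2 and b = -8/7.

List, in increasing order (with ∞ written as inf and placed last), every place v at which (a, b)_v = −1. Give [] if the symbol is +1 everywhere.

(a, b) ≡ (-6670, -14) mod (ℚ^×)²; places V = {2, 3, 5, 7, 23, 29, ∞}.
(a,b)_∞: sgn(-6670)=−, sgn(-14)=−, so -1.
(a,b)_3: α=2, u≡2; β=0, v≡1 (mod 3); (2|3)=-1, (1|3)=+1; sign (−1)^0·-1^0·+1^2 = +1.
(a,b)_5: α=1, u≡1; β=0, v≡1 (mod 5); (1|5)=+1, (1|5)=+1; sign (−1)^0·+1^0·+1^1 = +1.
(a,b)_29: α=1, u≡19; β=0, v≡3 (mod 29); (19|29)=-1, (3|29)=-1; sign (−1)^0·-1^0·-1^1 = -1.
(a,b)_23: α=1, u≡3; β=0, v≡12 (mod 23); (3|23)=+1, (12|23)=+1; sign (−1)^0·+1^0·+1^1 = +1.
(a,b)_2: α=-1, β=3; u≡1, v≡1 (mod 8); ε(u)ε(v)=0·0, αω(v)=-1·0, βω(u)=3·0; sum ≡ 0  ⇒  +1.
(a,b)_7: α=0, u≡4; β=-1, v≡6 (mod 7); (4|7)=+1, (6|7)=-1; sign (−1)^0·+1^-1·-1^0 = +1.
Ram(-6670, -14) = {29, ∞}; no ℚ_29-point on the conic.

[29, inf]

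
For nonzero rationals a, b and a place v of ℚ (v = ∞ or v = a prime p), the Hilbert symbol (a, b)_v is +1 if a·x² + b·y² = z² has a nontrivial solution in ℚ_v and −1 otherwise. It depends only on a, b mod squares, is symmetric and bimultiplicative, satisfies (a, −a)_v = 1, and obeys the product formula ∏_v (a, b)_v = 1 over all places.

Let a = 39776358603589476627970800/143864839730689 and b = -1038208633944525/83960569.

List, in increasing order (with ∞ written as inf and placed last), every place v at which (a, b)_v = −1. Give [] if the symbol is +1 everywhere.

(a, b) ≡ (1927, -29) mod (ℚ^×)²; places V = {2, 3, 5, 7, 11, 17, 23, 29, 41, 47, ∞}.
(a,b)_29: α=2, u≡16; β=1, v≡20 (mod 29); (16|29)=+1, (20|29)=+1; sign (−1)^0·+1^1·+1^2 = +1.
(a,b)_17: α=-4, u≡3; β=-2, v≡11 (mod 17); (3|17)=-1, (11|17)=-1; sign (−1)^0·-1^-2·-1^-4 = +1.
(a,b)_7: α=-6, u≡4; β=-4, v≡5 (mod 7); (4|7)=+1, (5|7)=-1; sign (−1)^0·+1^-4·-1^-6 = +1.
(a,b)_11: α=-4, u≡2; β=-2, v≡5 (mod 11); (2|11)=-1, (5|11)=+1; sign (−1)^0·-1^-2·+1^-4 = +1.
(a,b)_5: α=2, u≡3; β=2, v≡1 (mod 5); (3|5)=-1, (1|5)=+1; sign (−1)^0·-1^2·+1^2 = +1.
(a,b)_23: α=4, u≡12; β=2, v≡14 (mod 23); (12|23)=+1, (14|23)=-1; sign (−1)^0·+1^2·-1^4 = +1.
(a,b)_2: α=4, β=0; u≡7, v≡3 (mod 8); ε(u)ε(v)=1·1, αω(v)=4·1, βω(u)=0·0; sum ≡ 1  ⇒  -1.
(a,b)_47: α=3, u≡35; β=2, v≡1 (mod 47); (35|47)=-1, (1|47)=+1; sign (−1)^0·-1^2·+1^3 = +1.
(a,b)_∞: sgn(1927)=+, sgn(-29)=−, so +1.
(a,b)_3: α=10, u≡1; β=6, v≡1 (mod 3); (1|3)=+1, (1|3)=+1; sign (−1)^0·+1^6·+1^10 = +1.
(a,b)_41: α=3, u≡6; β=2, v≡29 (mod 41); (6|41)=-1, (29|41)=-1; sign (−1)^0·-1^2·-1^3 = -1.
|Ram(1927, -29)| = 2, even; anisotropic at {2, 41}.

[2, 41]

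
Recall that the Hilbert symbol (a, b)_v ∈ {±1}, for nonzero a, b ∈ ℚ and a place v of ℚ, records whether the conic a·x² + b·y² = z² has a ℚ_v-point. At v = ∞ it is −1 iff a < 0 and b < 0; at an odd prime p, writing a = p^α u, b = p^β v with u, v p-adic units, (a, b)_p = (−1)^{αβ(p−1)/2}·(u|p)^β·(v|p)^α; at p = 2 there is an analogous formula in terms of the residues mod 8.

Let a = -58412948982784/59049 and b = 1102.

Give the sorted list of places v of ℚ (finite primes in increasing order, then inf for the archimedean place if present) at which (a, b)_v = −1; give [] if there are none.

[2, 11, 29, 31]

(a, b) ≡ (-187891, 1102) mod (ℚ^×)²; places V = {2, 3, 11, 19, 29, 31, ∞}.
(a,b)_3: α=-10, u≡2; β=0, v≡1 (mod 3); (2|3)=-1, (1|3)=+1; sign (−1)^0·-1^0·+1^-10 = +1.
(a,b)_19: α=3, u≡8; β=1, v≡1 (mod 19); (8|19)=-1, (1|19)=+1; sign (−1)^1·-1^1·+1^3 = +1.
(a,b)_29: α=3, u≡15; β=1, v≡9 (mod 29); (15|29)=-1, (9|29)=+1; sign (−1)^0·-1^1·+1^3 = -1.
(a,b)_∞: sgn(-187891)=−, sgn(1102)=+, so +1.
(a,b)_2: α=10, β=1; u≡5, v≡7 (mod 8); ε(u)ε(v)=0·1, αω(v)=10·0, βω(u)=1·1; sum ≡ 1  ⇒  -1.
(a,b)_11: α=1, u≡2; β=0, v≡2 (mod 11); (2|11)=-1, (2|11)=-1; sign (−1)^0·-1^0·-1^1 = -1.
(a,b)_31: α=1, u≡17; β=0, v≡17 (mod 31); (17|31)=-1, (17|31)=-1; sign (−1)^0·-1^0·-1^1 = -1.
(-187891, 1102 / ℚ) ramifies at {2, 11, 29, 31}: a division algebra.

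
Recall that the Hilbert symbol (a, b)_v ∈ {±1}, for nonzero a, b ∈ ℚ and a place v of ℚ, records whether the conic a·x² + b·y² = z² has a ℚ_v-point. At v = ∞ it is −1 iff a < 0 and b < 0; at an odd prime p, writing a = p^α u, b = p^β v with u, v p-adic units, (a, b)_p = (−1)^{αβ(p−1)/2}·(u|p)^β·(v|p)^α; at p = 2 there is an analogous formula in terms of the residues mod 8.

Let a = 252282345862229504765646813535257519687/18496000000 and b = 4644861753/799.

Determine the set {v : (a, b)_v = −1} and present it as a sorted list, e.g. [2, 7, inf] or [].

(a, b) ≡ (34443903, 2921943) mod (ℚ^×)²; places V = {2, 3, 5, 7, 11, 13, 17, 19, 23, 43, 47, 53, ∞}.
(a,b)_7: α=12, u≡4; β=4, v≡5 (mod 7); (4|7)=+1, (5|7)=-1; sign (−1)^0·+1^4·-1^12 = +1.
(a,b)_3: α=3, u≡1; β=1, v≡1 (mod 3); (1|3)=+1, (1|3)=+1; sign (−1)^1·+1^1·+1^3 = -1.
(a,b)_17: α=-2, u≡9; β=-1, v≡13 (mod 17); (9|17)=+1, (13|17)=+1; sign (−1)^0·+1^-1·+1^-2 = +1.
(a,b)_11: α=2, u≡6; β=0, v≡10 (mod 11); (6|11)=-1, (10|11)=-1; sign (−1)^0·-1^0·-1^2 = +1.
(a,b)_53: α=2, u≡14; β=1, v≡42 (mod 53); (14|53)=-1, (42|53)=+1; sign (−1)^0·-1^1·+1^2 = -1.
(a,b)_43: α=1, u≡23; β=0, v≡34 (mod 43); (23|43)=+1, (34|43)=-1; sign (−1)^0·+1^0·-1^1 = -1.
(a,b)_23: α=9, u≡13; β=3, v≡3 (mod 23); (13|23)=+1, (3|23)=+1; sign (−1)^1·+1^3·+1^9 = -1.
(a,b)_∞: sgn(34443903)=+, sgn(2921943)=+, so +1.
(a,b)_19: α=1, u≡4; β=0, v≡1 (mod 19); (4|19)=+1, (1|19)=+1; sign (−1)^0·+1^0·+1^1 = +1.
(a,b)_13: α=1, u≡4; β=0, v≡2 (mod 13); (4|13)=+1, (2|13)=-1; sign (−1)^0·+1^0·-1^1 = -1.
(a,b)_47: α=3, u≡16; β=-1, v≡5 (mod 47); (16|47)=+1, (5|47)=-1; sign (−1)^1·+1^-1·-1^3 = +1.
(a,b)_2: α=-12, β=0; u≡7, v≡7 (mod 8); ε(u)ε(v)=1·1, αω(v)=-12·0, βω(u)=0·0; sum ≡ 1  ⇒  -1.
(a,b)_5: α=-6, u≡3; β=0, v≡2 (mod 5); (3|5)=-1, (2|5)=-1; sign (−1)^0·-1^0·-1^-6 = +1.
(34443903, 2921943 / ℚ) ramifies at {2, 3, 13, 23, 43, 53}: a division algebra.

[2, 3, 13, 23, 43, 53]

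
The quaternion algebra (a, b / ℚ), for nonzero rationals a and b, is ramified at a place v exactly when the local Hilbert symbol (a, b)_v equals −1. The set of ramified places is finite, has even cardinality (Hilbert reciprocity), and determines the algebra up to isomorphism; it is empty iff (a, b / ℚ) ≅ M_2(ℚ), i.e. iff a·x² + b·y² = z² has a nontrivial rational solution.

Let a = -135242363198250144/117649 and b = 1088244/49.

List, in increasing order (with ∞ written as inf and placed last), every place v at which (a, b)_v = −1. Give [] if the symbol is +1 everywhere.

Mod squares: a ≡ -1027786, b ≡ 30229. Check v ∈ {∞, 2, 3, 7, 17, 19, 37, 43}.
v=7: a=7^-6·(≡3), b=7^-2·(≡3) mod 7; (3|7)=-1, (3|7)=-1; (−1)^{-6·-2·3}·(-1)^-2·(-1)^-6 = +1.
v=17: a=17^1·(≡3), b=17^0·(≡14) mod 17; (3|17)=-1, (14|17)=-1; (−1)^{1·0·8}·(-1)^0·(-1)^1 = -1.
v=19: a=19^3·(≡10), b=19^1·(≡13) mod 19; (10|19)=-1, (13|19)=-1; (−1)^{3·1·9}·(-1)^1·(-1)^3 = -1.
v=37: a=37^3·(≡16), b=37^1·(≡9) mod 37; (16|37)=+1, (9|37)=+1; (−1)^{3·1·18}·(+1)^1·(+1)^3 = +1.
v=3: a=3^2·(≡2), b=3^2·(≡1) mod 3; (2|3)=-1, (1|3)=+1; (−1)^{2·2·1}·(-1)^2·(+1)^2 = +1.
v=2: v_2(a)=5, v_2(b)=2; units ≡ 3, 5 (mod 8); ε·ε+αω+βω = 1·0+5·1+2·1 ≡ 1  ⇒  (a,b)_2 = -1.
v=43: a=43^3·(≡40), b=43^1·(≡4) mod 43; (40|43)=+1, (4|43)=+1; (−1)^{3·1·21}·(+1)^1·(+1)^3 = -1.
v=∞: -1027786 < 0 and 30229 > 0  ⇒  (a,b)_∞ = +1.
Ram(-1027786, 30229) = {2, 17, 19, 43}; no ℚ_2-point on the conic.

[2, 17, 19, 43]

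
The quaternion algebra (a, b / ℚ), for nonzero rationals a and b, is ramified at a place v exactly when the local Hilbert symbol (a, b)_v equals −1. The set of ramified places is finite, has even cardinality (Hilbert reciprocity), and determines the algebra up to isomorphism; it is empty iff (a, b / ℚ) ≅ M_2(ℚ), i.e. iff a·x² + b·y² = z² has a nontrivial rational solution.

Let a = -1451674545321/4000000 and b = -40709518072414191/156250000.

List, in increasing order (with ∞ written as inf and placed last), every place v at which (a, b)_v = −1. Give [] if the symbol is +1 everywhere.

Mod squares: a ≡ -561, b ≡ -313599. Check v ∈ {∞, 2, 3, 5, 7, 11, 13, 17, 19, 43}.
v=5: a=5^-6·(≡4), b=5^-10·(≡4) mod 5; (4|5)=+1, (4|5)=+1; (−1)^{-6·-10·2}·(+1)^-10·(+1)^-6 = +1.
v=2: v_2(a)=-8, v_2(b)=-4; units ≡ 7, 1 (mod 8); ε·ε+αω+βω = 1·0+-8·0+-4·0 ≡ 0  ⇒  (a,b)_2 = +1.
v=19: a=19^0·(≡16), b=19^2·(≡18) mod 19; (16|19)=+1, (18|19)=-1; (−1)^{0·2·9}·(+1)^2·(-1)^0 = +1.
v=11: a=11^1·(≡3), b=11^1·(≡1) mod 11; (3|11)=+1, (1|11)=+1; (−1)^{1·1·5}·(+1)^1·(+1)^1 = -1.
v=∞: -561 < 0 and -313599 < 0  ⇒  (a,b)_∞ = -1.
v=7: a=7^2·(≡5), b=7^4·(≡4) mod 7; (5|7)=-1, (4|7)=+1; (−1)^{2·4·3}·(-1)^4·(+1)^2 = +1.
v=43: a=43^2·(≡41), b=43^3·(≡11) mod 43; (41|43)=+1, (11|43)=+1; (−1)^{2·3·21}·(+1)^3·(+1)^2 = +1.
v=13: a=13^4·(≡11), b=13^1·(≡2) mod 13; (11|13)=-1, (2|13)=-1; (−1)^{4·1·6}·(-1)^1·(-1)^4 = -1.
v=17: a=17^1·(≡4), b=17^1·(≡4) mod 17; (4|17)=+1, (4|17)=+1; (−1)^{1·1·8}·(+1)^1·(+1)^1 = +1.
v=3: a=3^1·(≡2), b=3^5·(≡2) mod 3; (2|3)=-1, (2|3)=-1; (−1)^{1·5·1}·(-1)^5·(-1)^1 = -1.
Ram(-561, -313599) = {3, 11, 13, ∞}; no ℚ_3-point on the conic.

[3, 11, 13, inf]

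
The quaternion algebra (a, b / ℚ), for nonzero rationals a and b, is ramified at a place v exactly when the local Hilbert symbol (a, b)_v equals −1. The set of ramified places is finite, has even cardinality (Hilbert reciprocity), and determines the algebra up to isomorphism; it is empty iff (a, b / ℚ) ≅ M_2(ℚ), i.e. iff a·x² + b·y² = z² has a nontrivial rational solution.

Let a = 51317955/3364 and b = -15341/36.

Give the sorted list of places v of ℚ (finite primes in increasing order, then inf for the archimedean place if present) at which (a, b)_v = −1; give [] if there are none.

(a, b) ≡ (195, -29) mod (ℚ^×)²; places V = {2, 3, 5, 13, 19, 23, 29, ∞}.
(a,b)_29: α=-2, u≡12; β=1, v≡28 (mod 29); (12|29)=-1, (28|29)=+1; sign (−1)^0·-1^1·+1^-2 = -1.
(a,b)_13: α=1, u≡2; β=0, v≡9 (mod 13); (2|13)=-1, (9|13)=+1; sign (−1)^0·-1^0·+1^1 = +1.
(a,b)_∞: sgn(195)=+, sgn(-29)=−, so +1.
(a,b)_23: α=0, u≡17; β=2, v≡19 (mod 23); (17|23)=-1, (19|23)=-1; sign (−1)^0·-1^2·-1^0 = +1.
(a,b)_19: α=2, u≡16; β=0, v≡4 (mod 19); (16|19)=+1, (4|19)=+1; sign (−1)^0·+1^0·+1^2 = +1.
(a,b)_5: α=1, u≡4; β=0, v≡4 (mod 5); (4|5)=+1, (4|5)=+1; sign (−1)^0·+1^0·+1^1 = +1.
(a,b)_2: α=-2, β=-2; u≡3, v≡3 (mod 8); ε(u)ε(v)=1·1, αω(v)=-2·1, βω(u)=-2·1; sum ≡ 1  ⇒  -1.
(a,b)_3: α=7, u≡2; β=-2, v≡1 (mod 3); (2|3)=-1, (1|3)=+1; sign (−1)^0·-1^-2·+1^7 = +1.
|Ram(195, -29)| = 2, even; anisotropic at {2, 29}.

[2, 29]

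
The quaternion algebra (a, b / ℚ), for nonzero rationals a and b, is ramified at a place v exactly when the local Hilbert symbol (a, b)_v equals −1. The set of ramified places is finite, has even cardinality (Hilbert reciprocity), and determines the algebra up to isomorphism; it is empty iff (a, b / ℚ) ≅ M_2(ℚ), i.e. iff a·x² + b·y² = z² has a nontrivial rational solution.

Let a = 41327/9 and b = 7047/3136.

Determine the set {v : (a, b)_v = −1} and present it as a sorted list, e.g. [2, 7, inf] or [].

(a, b) ≡ (143, 87) mod (ℚ^×)²; places V = {2, 3, 7, 11, 13, 17, 29, ∞}.
(a,b)_2: α=0, β=-6; u≡7, v≡7 (mod 8); ε(u)ε(v)=1·1, αω(v)=0·0, βω(u)=-6·0; sum ≡ 1  ⇒  -1.
(a,b)_3: α=-2, u≡2; β=5, v≡2 (mod 3); (2|3)=-1, (2|3)=-1; sign (−1)^0·-1^5·-1^-2 = -1.
(a,b)_17: α=2, u≡14; β=0, v≡16 (mod 17); (14|17)=-1, (16|17)=+1; sign (−1)^0·-1^0·+1^2 = +1.
(a,b)_13: α=1, u≡8; β=0, v≡9 (mod 13); (8|13)=-1, (9|13)=+1; sign (−1)^0·-1^0·+1^1 = +1.
(a,b)_29: α=0, u≡26; β=1, v≡10 (mod 29); (26|29)=-1, (10|29)=-1; sign (−1)^0·-1^1·-1^0 = -1.
(a,b)_∞: sgn(143)=+, sgn(87)=+, so +1.
(a,b)_7: α=0, u≡3; β=-2, v≡5 (mod 7); (3|7)=-1, (5|7)=-1; sign (−1)^0·-1^-2·-1^0 = +1.
(a,b)_11: α=1, u≡8; β=0, v≡7 (mod 11); (8|11)=-1, (7|11)=-1; sign (−1)^0·-1^0·-1^1 = -1.
|Ram(143, 87)| = 4, even; anisotropic at {2, 3, 11, 29}.

[2, 3, 11, 29]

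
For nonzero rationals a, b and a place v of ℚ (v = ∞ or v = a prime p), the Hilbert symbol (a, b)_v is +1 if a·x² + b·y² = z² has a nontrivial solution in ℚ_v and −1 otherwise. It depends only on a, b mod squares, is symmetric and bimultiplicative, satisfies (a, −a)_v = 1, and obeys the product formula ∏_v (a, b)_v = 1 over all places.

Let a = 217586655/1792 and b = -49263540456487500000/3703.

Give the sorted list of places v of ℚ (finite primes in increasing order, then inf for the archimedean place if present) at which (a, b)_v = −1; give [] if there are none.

Mod squares: a ≡ 385, b ≡ -546. Check v ∈ {∞, 2, 3, 5, 7, 11, 13, 17, 19, 23}.
v=23: a=23^0·(≡19), b=23^-2·(≡9) mod 23; (19|23)=-1, (9|23)=+1; (−1)^{0·-2·11}·(-1)^-2·(+1)^0 = +1.
v=3: a=3^4·(≡1), b=3^5·(≡1) mod 3; (1|3)=+1, (1|3)=+1; (−1)^{4·5·1}·(+1)^5·(+1)^4 = +1.
v=11: a=11^1·(≡2), b=11^2·(≡9) mod 11; (2|11)=-1, (9|11)=+1; (−1)^{1·2·5}·(-1)^2·(+1)^1 = +1.
v=13: a=13^2·(≡6), b=13^5·(≡1) mod 13; (6|13)=-1, (1|13)=+1; (−1)^{2·5·6}·(-1)^5·(+1)^2 = -1.
v=17: a=17^2·(≡12), b=17^0·(≡1) mod 17; (12|17)=-1, (1|17)=+1; (−1)^{2·0·8}·(-1)^0·(+1)^2 = +1.
v=5: a=5^1·(≡3), b=5^8·(≡4) mod 5; (3|5)=-1, (4|5)=+1; (−1)^{1·8·2}·(-1)^8·(+1)^1 = +1.
v=19: a=19^0·(≡7), b=19^2·(≡11) mod 19; (7|19)=+1, (11|19)=+1; (−1)^{0·2·9}·(+1)^2·(+1)^0 = +1.
v=∞: 385 > 0 and -546 < 0  ⇒  (a,b)_∞ = +1.
v=2: v_2(a)=-8, v_2(b)=5; units ≡ 1, 7 (mod 8); ε·ε+αω+βω = 0·1+-8·0+5·0 ≡ 0  ⇒  (a,b)_2 = +1.
v=7: a=7^-1·(≡5), b=7^-1·(≡6) mod 7; (5|7)=-1, (6|7)=-1; (−1)^{-1·-1·3}·(-1)^-1·(-1)^-1 = -1.
|Ram(385, -546)| = 2, even; anisotropic at {7, 13}.

[7, 13]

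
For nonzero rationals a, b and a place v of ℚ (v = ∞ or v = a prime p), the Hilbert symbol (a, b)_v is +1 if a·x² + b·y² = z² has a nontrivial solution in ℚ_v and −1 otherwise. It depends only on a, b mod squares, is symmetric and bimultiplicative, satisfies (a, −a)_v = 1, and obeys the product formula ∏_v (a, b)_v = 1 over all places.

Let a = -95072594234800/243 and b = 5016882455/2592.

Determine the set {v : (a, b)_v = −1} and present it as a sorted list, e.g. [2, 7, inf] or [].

Mod squares: a ≡ -129, b ≡ 190. Check v ∈ {∞, 2, 3, 5, 7, 13, 19, 43}.
v=5: a=5^2·(≡1), b=5^1·(≡3) mod 5; (1|5)=+1, (3|5)=-1; (−1)^{2·1·2}·(+1)^1·(-1)^2 = +1.
v=∞: -129 < 0 and 190 > 0  ⇒  (a,b)_∞ = +1.
v=43: a=43^3·(≡10), b=43^2·(≡39) mod 43; (10|43)=+1, (39|43)=-1; (−1)^{3·2·21}·(+1)^2·(-1)^3 = -1.
v=7: a=7^2·(≡2), b=7^0·(≡2) mod 7; (2|7)=+1, (2|7)=+1; (−1)^{2·0·3}·(+1)^0·(+1)^2 = +1.
v=13: a=13^2·(≡10), b=13^4·(≡5) mod 13; (10|13)=+1, (5|13)=-1; (−1)^{2·4·6}·(+1)^4·(-1)^2 = +1.
v=2: v_2(a)=4, v_2(b)=-5; units ≡ 7, 7 (mod 8); ε·ε+αω+βω = 1·1+4·0+-5·0 ≡ 1  ⇒  (a,b)_2 = -1.
v=19: a=19^2·(≡6), b=19^1·(≡15) mod 19; (6|19)=+1, (15|19)=-1; (−1)^{2·1·9}·(+1)^1·(-1)^2 = +1.
v=3: a=3^-5·(≡2), b=3^-4·(≡1) mod 3; (2|3)=-1, (1|3)=+1; (−1)^{-5·-4·1}·(-1)^-4·(+1)^-5 = +1.
Ram(-129, 190) = {2, 43}; no ℚ_2-point on the conic.

[2, 43]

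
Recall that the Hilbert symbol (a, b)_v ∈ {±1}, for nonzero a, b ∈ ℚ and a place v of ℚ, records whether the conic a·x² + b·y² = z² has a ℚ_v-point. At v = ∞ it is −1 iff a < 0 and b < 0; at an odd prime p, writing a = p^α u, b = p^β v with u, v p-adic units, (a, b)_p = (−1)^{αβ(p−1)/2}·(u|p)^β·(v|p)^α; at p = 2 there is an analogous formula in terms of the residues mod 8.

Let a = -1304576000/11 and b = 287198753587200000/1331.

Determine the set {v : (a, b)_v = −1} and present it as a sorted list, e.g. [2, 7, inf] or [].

(a, b) ≡ (-715, 330) mod (ℚ^×)²; places V = {2, 3, 5, 7, 11, 13, ∞}.
(a,b)_3: α=0, u≡2; β=3, v≡2 (mod 3); (2|3)=-1, (2|3)=-1; sign (−1)^0·-1^3·-1^0 = -1.
(a,b)_5: α=3, u≡2; β=5, v≡4 (mod 5); (2|5)=-1, (4|5)=+1; sign (−1)^0·-1^5·+1^3 = -1.
(a,b)_∞: sgn(-715)=−, sgn(330)=+, so +1.
(a,b)_2: α=14, β=23; u≡5, v≡5 (mod 8); ε(u)ε(v)=0·0, αω(v)=14·1, βω(u)=23·1; sum ≡ 1  ⇒  -1.
(a,b)_7: α=2, u≡6; β=4, v≡2 (mod 7); (6|7)=-1, (2|7)=+1; sign (−1)^0·-1^4·+1^2 = +1.
(a,b)_11: α=-1, u≡9; β=-3, v≡7 (mod 11); (9|11)=+1, (7|11)=-1; sign (−1)^1·+1^-3·-1^-1 = +1.
(a,b)_13: α=1, u≡4; β=2, v≡11 (mod 13); (4|13)=+1, (11|13)=-1; sign (−1)^0·+1^2·-1^1 = -1.
(-715, 330 / ℚ) ramifies at {2, 3, 5, 13}: a division algebra.

[2, 3, 5, 13]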